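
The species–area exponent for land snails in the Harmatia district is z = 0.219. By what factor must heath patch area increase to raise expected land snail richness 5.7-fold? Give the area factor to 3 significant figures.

(A₂/A₁)^0.219 = 5.7, so A₂/A₁ = 5.7^(1/0.219) = 5.7^4.566
ln(A₂/A₁) = ln 5.7 / 0.219 = 1.7405 / 0.219 = 7.9473
A₂/A₁ = e^7.9473 ≈ 2828

2830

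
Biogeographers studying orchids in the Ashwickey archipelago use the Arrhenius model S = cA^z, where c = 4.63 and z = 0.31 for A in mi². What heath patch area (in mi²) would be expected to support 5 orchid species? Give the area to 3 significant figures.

1.28 mi²

5 = 4.63 × A^0.31  ⇒  A^0.31 = 5/4.63 = 1.08
ln A = ln(1.08) / 0.31 = 0.0769 / 0.31 = 0.2480
A = e^0.2480 ≈ 1.281 mi²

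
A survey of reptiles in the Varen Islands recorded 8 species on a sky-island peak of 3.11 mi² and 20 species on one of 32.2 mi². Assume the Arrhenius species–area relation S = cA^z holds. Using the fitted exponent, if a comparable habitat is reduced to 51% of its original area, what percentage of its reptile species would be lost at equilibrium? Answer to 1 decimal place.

z = ln(20/8) / ln(32.2/3.11) = 0.9163 / 2.3373 = 0.3920
S_new/S_old = (A_new/A_old)^z = 0.51^0.3920 = exp(0.3920 × -0.6733) = 0.768
Fraction lost = 1 − 0.768 = 0.232

23.2%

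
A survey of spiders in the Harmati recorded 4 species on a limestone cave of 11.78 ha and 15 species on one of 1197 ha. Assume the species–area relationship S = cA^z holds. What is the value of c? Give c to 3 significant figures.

1.98

z = ln(S₂/S₁) / ln(A₂/A₁) = ln(15/4) / ln(1197/11.78) = 1.3218 / 4.6212 = 0.2860
c = S₁ / A₁^z = 4 / 11.78^0.2860 = 4 / 2.025 = 1.976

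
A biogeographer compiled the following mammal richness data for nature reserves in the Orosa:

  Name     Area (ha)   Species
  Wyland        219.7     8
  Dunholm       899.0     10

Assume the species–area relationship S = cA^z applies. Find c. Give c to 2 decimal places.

3.41

z = ln(S₂/S₁) / ln(A₂/A₁) = ln(10/8) / ln(899/219.7) = 0.2231 / 1.4090 = 0.1584
c = S₁ / A₁^z = 8 / 219.7^0.1584 = 8 / 2.349 = 3.406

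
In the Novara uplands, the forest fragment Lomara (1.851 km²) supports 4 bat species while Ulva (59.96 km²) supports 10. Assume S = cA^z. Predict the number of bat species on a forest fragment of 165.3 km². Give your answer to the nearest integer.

13

z = ln(10/4) / ln(59.96/1.851) = 0.9163 / 3.4780 = 0.2635
c = 4 / 1.851^0.2635 = 4 / 1.176 = 3.401
S₃ = 3.401 × 165.3^0.2635 = 3.401 × 3.841 ≈ 13.06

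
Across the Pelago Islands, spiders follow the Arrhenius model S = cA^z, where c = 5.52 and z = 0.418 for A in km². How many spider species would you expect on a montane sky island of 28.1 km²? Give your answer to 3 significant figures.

S = 5.52 × 28.1^0.418
ln S = ln 5.52 + 0.418 × ln 28.1 = 1.7084 + 0.418 × 3.3358 = 3.1027
S = e^3.1027 ≈ 22.26

22.3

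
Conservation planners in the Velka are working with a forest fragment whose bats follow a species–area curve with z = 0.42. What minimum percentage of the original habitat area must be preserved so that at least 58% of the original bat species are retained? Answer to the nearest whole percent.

Need (A_new/A_old)^0.42 = 0.58, so A_new/A_old = 0.58^(1/0.42) = 0.58^2.381
ln(A_new/A_old) = ln 0.58 / 0.42 = -0.5447 / 0.42 = -1.2970
A_new/A_old = e^-1.2970 ≈ 0.2734

27%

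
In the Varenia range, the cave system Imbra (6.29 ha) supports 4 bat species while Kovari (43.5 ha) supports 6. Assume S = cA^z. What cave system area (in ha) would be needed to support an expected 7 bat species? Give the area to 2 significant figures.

z = ln(6/4) / ln(43.5/6.29) = 0.4055 / 1.9338 = 0.2097
c = 4 / 6.29^0.2097 = 4 / 1.47 = 2.72
A = (7/2.72)^(1/0.2097) ⇒ ln A = ln(2.573)/0.2097 = 4.5080
A = e^4.5080 ≈ 90.74 ha

91 ha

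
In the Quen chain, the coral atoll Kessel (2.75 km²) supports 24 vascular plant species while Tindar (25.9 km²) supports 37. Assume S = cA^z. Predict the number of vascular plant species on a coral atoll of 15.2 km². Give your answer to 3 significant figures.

z = ln(37/24) / ln(25.9/2.75) = 0.4329 / 2.2426 = 0.1930
c = 24 / 2.75^0.1930 = 24 / 1.216 = 19.74
S₃ = 19.74 × 15.2^0.1930 = 19.74 × 1.691 ≈ 33.38

33.4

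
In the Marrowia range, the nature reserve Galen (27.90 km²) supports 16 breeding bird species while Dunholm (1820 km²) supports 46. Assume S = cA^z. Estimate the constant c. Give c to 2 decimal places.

6.90

z = ln(S₂/S₁) / ln(A₂/A₁) = ln(46/16) / ln(1820/27.9) = 1.0561 / 4.1780 = 0.2528
c = S₁ / A₁^z = 16 / 27.9^0.2528 = 16 / 2.32 = 6.898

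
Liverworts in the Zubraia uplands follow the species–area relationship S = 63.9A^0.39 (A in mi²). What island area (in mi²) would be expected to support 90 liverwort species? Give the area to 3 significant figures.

2.41 mi²

90 = 63.9 × A^0.39  ⇒  A^0.39 = 90/63.9 = 1.408
ln A = ln(1.408) / 0.39 = 0.3425 / 0.39 = 0.8782
A = e^0.8782 ≈ 2.407 mi²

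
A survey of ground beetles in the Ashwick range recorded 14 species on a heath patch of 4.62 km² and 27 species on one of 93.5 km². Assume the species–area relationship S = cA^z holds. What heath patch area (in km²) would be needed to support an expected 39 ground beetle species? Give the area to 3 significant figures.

504 km²

z = ln(27/14) / ln(93.5/4.62) = 0.6568 / 3.0076 = 0.2184
c = 14 / 4.62^0.2184 = 14 / 1.397 = 10.02
A = (39/10.02)^(1/0.2184) ⇒ ln A = ln(3.891)/0.2184 = 6.2219
A = e^6.2219 ≈ 503.6 km²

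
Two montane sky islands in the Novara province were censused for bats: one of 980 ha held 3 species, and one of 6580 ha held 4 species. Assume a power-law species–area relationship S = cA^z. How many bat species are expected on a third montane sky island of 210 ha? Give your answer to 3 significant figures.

2.38

z = ln(4/3) / ln(6580/980) = 0.2877 / 1.9042 = 0.1511
c = 3 / 980^0.1511 = 3 / 2.831 = 1.06
S₃ = 1.06 × 210^0.1511 = 1.06 × 2.243 ≈ 2.377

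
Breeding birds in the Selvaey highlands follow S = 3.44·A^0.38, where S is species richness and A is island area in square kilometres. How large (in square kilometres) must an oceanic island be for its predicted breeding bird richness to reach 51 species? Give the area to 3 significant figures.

1210 square kilometres

51 = 3.44 × A^0.38  ⇒  A^0.38 = 51/3.44 = 14.83
ln A = ln(14.83) / 0.38 = 2.6964 / 0.38 = 7.0957
A = e^7.0957 ≈ 1207 square kilometres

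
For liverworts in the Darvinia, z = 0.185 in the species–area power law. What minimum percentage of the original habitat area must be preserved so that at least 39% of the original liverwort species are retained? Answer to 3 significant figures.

0.616%

Need (A_new/A_old)^0.185 = 0.39, so A_new/A_old = 0.39^(1/0.185) = 0.39^5.405
ln(A_new/A_old) = ln 0.39 / 0.185 = -0.9416 / 0.185 = -5.0898
A_new/A_old = e^-5.0898 ≈ 0.006159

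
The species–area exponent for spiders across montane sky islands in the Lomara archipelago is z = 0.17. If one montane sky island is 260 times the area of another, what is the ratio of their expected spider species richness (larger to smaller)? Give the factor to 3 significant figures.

2.57

S₂/S₁ = (A₂/A₁)^z = 260^0.17
ln(S₂/S₁) = 0.17 × ln 260 = 0.17 × 5.5607 = 0.9453
S₂/S₁ = e^0.9453 ≈ 2.574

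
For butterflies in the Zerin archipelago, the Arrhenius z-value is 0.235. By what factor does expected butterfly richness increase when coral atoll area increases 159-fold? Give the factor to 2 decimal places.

3.29

S₂/S₁ = (A₂/A₁)^z = 159^0.235
ln(S₂/S₁) = 0.235 × ln 159 = 0.235 × 5.0689 = 1.1912
S₂/S₁ = e^1.1912 ≈ 3.291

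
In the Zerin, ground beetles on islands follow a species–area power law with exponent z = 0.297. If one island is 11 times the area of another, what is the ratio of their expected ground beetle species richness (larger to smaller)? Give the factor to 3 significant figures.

S₂/S₁ = (A₂/A₁)^z = 11^0.297
ln(S₂/S₁) = 0.297 × ln 11 = 0.297 × 2.3979 = 0.7122
S₂/S₁ = e^0.7122 ≈ 2.038

2.04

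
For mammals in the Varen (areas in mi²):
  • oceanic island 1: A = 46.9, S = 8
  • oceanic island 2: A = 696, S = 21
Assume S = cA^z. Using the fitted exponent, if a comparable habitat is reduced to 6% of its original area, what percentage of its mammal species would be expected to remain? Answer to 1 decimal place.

z = ln(21/8) / ln(696/46.9) = 0.9651 / 2.6973 = 0.3578
S_new/S_old = (A_new/A_old)^z = 0.06^0.3578 = exp(0.3578 × -2.8134) = 0.3655

36.5%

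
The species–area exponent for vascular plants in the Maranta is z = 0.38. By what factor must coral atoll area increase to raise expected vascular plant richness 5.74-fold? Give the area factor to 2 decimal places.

(A₂/A₁)^0.38 = 5.74, so A₂/A₁ = 5.74^(1/0.38) = 5.74^2.632
ln(A₂/A₁) = ln 5.74 / 0.38 = 1.7475 / 0.38 = 4.5986
A₂/A₁ = e^4.5986 ≈ 99.34

99.34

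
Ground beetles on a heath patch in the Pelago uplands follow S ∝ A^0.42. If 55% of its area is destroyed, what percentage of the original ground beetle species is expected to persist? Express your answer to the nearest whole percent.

S_new/S_old = (A_new/A_old)^z = 0.45^0.42
= exp(0.42 × ln 0.45) = exp(0.42 × -0.7985) = exp(-0.3354) ≈ 0.7151

72%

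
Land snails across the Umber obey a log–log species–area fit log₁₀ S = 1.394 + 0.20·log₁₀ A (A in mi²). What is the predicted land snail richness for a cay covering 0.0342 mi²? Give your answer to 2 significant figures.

13

S = 24.77 × 0.0342^0.2
ln S = ln 24.77 + 0.2 × ln 0.0342 = 3.2098 + 0.2 × -3.3755 = 2.5347
S = e^2.5347 ≈ 12.61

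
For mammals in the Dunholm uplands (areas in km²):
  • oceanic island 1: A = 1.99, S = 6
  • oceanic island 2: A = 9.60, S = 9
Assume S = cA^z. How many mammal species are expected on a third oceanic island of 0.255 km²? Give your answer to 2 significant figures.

3.5

z = ln(9/6) / ln(9.6/1.99) = 0.4055 / 1.5736 = 0.2577
c = 6 / 1.99^0.2577 = 6 / 1.194 = 5.025
S₃ = 5.025 × 0.255^0.2577 = 5.025 × 0.7032 ≈ 3.534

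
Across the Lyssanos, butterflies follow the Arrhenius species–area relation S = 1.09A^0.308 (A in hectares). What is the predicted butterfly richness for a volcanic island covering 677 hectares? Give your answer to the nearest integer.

S = 1.09 × 677^0.308
ln S = ln 1.09 + 0.308 × ln 677 = 0.0862 + 0.308 × 6.5177 = 2.0936
S = e^2.0936 ≈ 8.114

8 species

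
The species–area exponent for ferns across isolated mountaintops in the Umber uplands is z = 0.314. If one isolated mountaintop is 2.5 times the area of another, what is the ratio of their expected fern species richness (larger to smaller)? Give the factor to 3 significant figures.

S₂/S₁ = (A₂/A₁)^z = 2.5^0.314
ln(S₂/S₁) = 0.314 × ln 2.5 = 0.314 × 0.9163 = 0.2877
S₂/S₁ = e^0.2877 ≈ 1.333

1.33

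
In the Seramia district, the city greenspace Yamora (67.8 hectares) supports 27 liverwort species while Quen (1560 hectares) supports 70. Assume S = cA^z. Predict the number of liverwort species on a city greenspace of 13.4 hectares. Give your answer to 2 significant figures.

16

z = ln(70/27) / ln(1560/67.8) = 0.9527 / 3.1359 = 0.3038
c = 27 / 67.8^0.3038 = 27 / 3.6 = 7.5
S₃ = 7.5 × 13.4^0.3038 = 7.5 × 2.2 ≈ 16.5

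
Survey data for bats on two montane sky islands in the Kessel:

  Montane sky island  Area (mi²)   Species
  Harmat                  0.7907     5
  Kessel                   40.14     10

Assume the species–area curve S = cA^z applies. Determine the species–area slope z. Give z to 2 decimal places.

0.18

Taking logs: ln S = ln c + z ln A, so z = (ln S₂ − ln S₁)/(ln A₂ − ln A₁).
z = ln(10/5) / ln(40.14/0.7907) = ln(2) / ln(50.77) = 0.6931 / 3.9272 = 0.1765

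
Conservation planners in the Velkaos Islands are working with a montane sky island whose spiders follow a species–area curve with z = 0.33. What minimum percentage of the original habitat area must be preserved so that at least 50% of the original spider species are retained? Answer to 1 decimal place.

12.2%

Need (A_new/A_old)^0.33 = 0.5, so A_new/A_old = 0.5^(1/0.33) = 0.5^3.03
ln(A_new/A_old) = ln 0.5 / 0.33 = -0.6931 / 0.33 = -2.1004
A_new/A_old = e^-2.1004 ≈ 0.1224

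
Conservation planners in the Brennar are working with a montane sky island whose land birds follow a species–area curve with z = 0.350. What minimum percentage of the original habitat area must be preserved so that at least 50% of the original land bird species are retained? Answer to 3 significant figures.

13.8%

Need (A_new/A_old)^0.35 = 0.5, so A_new/A_old = 0.5^(1/0.35) = 0.5^2.857
ln(A_new/A_old) = ln 0.5 / 0.35 = -0.6931 / 0.35 = -1.9804
A_new/A_old = e^-1.9804 ≈ 0.138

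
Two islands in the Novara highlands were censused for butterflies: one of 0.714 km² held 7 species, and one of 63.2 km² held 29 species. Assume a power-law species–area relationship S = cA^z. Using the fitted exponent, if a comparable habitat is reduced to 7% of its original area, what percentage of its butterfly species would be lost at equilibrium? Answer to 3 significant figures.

z = ln(29/7) / ln(63.2/0.714) = 1.4214 / 4.4832 = 0.3170
S_new/S_old = (A_new/A_old)^z = 0.07^0.3170 = exp(0.3170 × -2.6593) = 0.4304
Fraction lost = 1 − 0.4304 = 0.5696

57.0%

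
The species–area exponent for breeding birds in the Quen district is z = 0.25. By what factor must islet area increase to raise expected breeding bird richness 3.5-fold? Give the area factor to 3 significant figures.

150

(A₂/A₁)^0.25 = 3.5, so A₂/A₁ = 3.5^(1/0.25) = 3.5^4
ln(A₂/A₁) = ln 3.5 / 0.25 = 1.2528 / 0.25 = 5.0111
A₂/A₁ = e^5.0111 ≈ 150.1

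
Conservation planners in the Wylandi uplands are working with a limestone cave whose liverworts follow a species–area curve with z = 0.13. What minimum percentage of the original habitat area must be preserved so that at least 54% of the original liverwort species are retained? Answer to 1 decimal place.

Need (A_new/A_old)^0.13 = 0.54, so A_new/A_old = 0.54^(1/0.13) = 0.54^7.692
ln(A_new/A_old) = ln 0.54 / 0.13 = -0.6162 / 0.13 = -4.7399
A_new/A_old = e^-4.7399 ≈ 0.00874

0.9%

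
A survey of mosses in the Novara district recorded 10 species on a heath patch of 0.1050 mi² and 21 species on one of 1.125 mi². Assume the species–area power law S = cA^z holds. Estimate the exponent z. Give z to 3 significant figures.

0.313

Taking logs: ln S = ln c + z ln A, so z = (ln S₂ − ln S₁)/(ln A₂ − ln A₁).
z = ln(21/10) / ln(1.125/0.105) = ln(2.1) / ln(10.71) = 0.7419 / 2.3716 = 0.3128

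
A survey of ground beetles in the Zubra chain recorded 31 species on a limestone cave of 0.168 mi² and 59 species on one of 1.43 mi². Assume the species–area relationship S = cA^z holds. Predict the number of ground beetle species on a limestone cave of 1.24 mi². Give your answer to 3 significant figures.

z = ln(59/31) / ln(1.43/0.168) = 0.6436 / 2.1415 = 0.3005
c = 31 / 0.168^0.3005 = 31 / 0.585 = 52.99
S₃ = 52.99 × 1.24^0.3005 = 52.99 × 1.067 ≈ 56.53

56.5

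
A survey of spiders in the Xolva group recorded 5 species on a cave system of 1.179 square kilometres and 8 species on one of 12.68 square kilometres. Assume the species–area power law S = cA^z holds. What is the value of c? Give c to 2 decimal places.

4.84

z = ln(S₂/S₁) / ln(A₂/A₁) = ln(8/5) / ln(12.68/1.179) = 0.4700 / 2.3754 = 0.1979
c = S₁ / A₁^z = 5 / 1.179^0.1979 = 5 / 1.033 = 4.84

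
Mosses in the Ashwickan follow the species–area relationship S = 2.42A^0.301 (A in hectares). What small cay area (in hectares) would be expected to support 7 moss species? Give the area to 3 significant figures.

34.1 hectares

7 = 2.42 × A^0.301  ⇒  A^0.301 = 7/2.42 = 2.893
ln A = ln(2.893) / 0.301 = 1.0621 / 0.301 = 3.5287
A = e^3.5287 ≈ 34.08 hectares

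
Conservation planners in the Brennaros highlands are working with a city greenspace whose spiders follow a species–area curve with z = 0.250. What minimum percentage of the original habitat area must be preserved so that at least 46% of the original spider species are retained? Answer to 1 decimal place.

4.5%

Need (A_new/A_old)^0.25 = 0.46, so A_new/A_old = 0.46^(1/0.25) = 0.46^4
ln(A_new/A_old) = ln 0.46 / 0.25 = -0.7765 / 0.25 = -3.1061
A_new/A_old = e^-3.1061 ≈ 0.04477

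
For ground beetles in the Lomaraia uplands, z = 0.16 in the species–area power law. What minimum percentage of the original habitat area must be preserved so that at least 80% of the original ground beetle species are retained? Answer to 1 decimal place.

24.8%

Need (A_new/A_old)^0.16 = 0.8, so A_new/A_old = 0.8^(1/0.16) = 0.8^6.25
ln(A_new/A_old) = ln 0.8 / 0.16 = -0.2231 / 0.16 = -1.3946
A_new/A_old = e^-1.3946 ≈ 0.2479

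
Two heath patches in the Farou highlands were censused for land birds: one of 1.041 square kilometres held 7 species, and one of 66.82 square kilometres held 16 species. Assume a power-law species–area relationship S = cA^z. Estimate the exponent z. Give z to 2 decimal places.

Taking logs: ln S = ln c + z ln A, so z = (ln S₂ − ln S₁)/(ln A₂ − ln A₁).
z = ln(16/7) / ln(66.82/1.041) = ln(2.286) / ln(64.19) = 0.8267 / 4.1618 = 0.1986

0.20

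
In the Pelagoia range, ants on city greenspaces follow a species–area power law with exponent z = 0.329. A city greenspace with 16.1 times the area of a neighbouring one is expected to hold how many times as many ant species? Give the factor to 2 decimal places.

S₂/S₁ = (A₂/A₁)^z = 16.1^0.329
ln(S₂/S₁) = 0.329 × ln 16.1 = 0.329 × 2.7788 = 0.9142
S₂/S₁ = e^0.9142 ≈ 2.495

2.49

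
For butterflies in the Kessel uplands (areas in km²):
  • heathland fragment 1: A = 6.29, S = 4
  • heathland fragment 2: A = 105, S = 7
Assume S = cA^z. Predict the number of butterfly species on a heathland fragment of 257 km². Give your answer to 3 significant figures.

8.36

z = ln(7/4) / ln(105/6.29) = 0.5596 / 2.8150 = 0.1988
c = 4 / 6.29^0.1988 = 4 / 1.441 = 2.775
S₃ = 2.775 × 257^0.1988 = 2.775 × 3.014 ≈ 8.363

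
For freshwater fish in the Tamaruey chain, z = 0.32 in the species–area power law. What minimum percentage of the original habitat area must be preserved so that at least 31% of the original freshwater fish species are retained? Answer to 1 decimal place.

2.6%

Need (A_new/A_old)^0.32 = 0.31, so A_new/A_old = 0.31^(1/0.32) = 0.31^3.125
ln(A_new/A_old) = ln 0.31 / 0.32 = -1.1712 / 0.32 = -3.6599
A_new/A_old = e^-3.6599 ≈ 0.02573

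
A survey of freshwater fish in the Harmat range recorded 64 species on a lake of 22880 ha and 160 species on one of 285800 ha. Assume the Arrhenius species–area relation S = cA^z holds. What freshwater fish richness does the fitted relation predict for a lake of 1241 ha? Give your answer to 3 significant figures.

22.2

z = ln(160/64) / ln(285800/22880) = 0.9163 / 2.5250 = 0.3629
c = 64 / 22880^0.3629 = 64 / 38.19 = 1.676
S₃ = 1.676 × 1241^0.3629 = 1.676 × 13.26 ≈ 22.23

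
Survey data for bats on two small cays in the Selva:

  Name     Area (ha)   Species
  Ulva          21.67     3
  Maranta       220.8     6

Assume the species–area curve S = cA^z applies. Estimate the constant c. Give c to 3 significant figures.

z = ln(S₂/S₁) / ln(A₂/A₁) = ln(6/3) / ln(220.8/21.67) = 0.6931 / 2.3213 = 0.2986
c = S₁ / A₁^z = 3 / 21.67^0.2986 = 3 / 2.505 = 1.197

1.20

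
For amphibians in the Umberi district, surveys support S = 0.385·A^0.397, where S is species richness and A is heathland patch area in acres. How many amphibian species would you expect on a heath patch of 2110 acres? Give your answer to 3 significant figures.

8.04

S = 0.385 × 2110^0.397 = 0.385 × 20.88 ≈ 8.039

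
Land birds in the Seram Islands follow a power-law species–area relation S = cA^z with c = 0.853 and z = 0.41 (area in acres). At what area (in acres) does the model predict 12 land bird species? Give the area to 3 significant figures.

632 acres

12 = 0.853 × A^0.41  ⇒  A^0.41 = 12/0.853 = 14.07
ln A = ln(14.07) / 0.41 = 2.6439 / 0.41 = 6.4485
A = e^6.4485 ≈ 631.8 acres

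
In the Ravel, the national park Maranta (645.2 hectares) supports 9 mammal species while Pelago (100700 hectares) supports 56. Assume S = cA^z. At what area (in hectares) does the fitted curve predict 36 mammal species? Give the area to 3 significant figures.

z = ln(56/9) / ln(100700/645.2) = 1.8281 / 5.0503 = 0.3620
c = 9 / 645.2^0.3620 = 9 / 10.4 = 0.8653
A = (36/0.8653)^(1/0.3620) ⇒ ln A = ln(41.6)/0.3620 = 10.2993
A = e^10.2993 ≈ 29712 hectares

29700 hectares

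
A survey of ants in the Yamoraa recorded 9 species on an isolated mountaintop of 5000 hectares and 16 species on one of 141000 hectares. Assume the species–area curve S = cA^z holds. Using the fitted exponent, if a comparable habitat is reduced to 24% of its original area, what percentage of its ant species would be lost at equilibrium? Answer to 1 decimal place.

z = ln(16/9) / ln(141000/5000) = 0.5754 / 3.3393 = 0.1723
S_new/S_old = (A_new/A_old)^z = 0.24^0.1723 = exp(0.1723 × -1.4271) = 0.782
Fraction lost = 1 − 0.782 = 0.218

21.8%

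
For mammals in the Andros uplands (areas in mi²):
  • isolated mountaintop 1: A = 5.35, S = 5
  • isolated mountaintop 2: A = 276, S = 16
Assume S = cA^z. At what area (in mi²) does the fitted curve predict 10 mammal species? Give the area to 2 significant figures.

z = ln(16/5) / ln(276/5.35) = 1.1632 / 3.9433 = 0.2950
c = 5 / 5.35^0.2950 = 5 / 1.64 = 3.049
A = (10/3.049)^(1/0.2950) ⇒ ln A = ln(3.28)/0.2950 = 4.0270
A = e^4.0270 ≈ 56.09 mi²

56 mi²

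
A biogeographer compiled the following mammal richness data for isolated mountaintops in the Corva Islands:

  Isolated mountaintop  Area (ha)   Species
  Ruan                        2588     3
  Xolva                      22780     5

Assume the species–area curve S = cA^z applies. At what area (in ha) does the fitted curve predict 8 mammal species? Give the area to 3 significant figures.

z = ln(5/3) / ln(22780/2588) = 0.5108 / 2.1750 = 0.2349
c = 3 / 2588^0.2349 = 3 / 6.333 = 0.4737
A = (8/0.4737)^(1/0.2349) ⇒ ln A = ln(16.89)/0.2349 = 12.0348
A = e^12.0348 ≈ 168522 ha

169000 ha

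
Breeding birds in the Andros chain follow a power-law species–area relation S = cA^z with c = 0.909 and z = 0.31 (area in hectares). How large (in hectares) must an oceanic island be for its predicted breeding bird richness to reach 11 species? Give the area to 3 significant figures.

11 = 0.909 × A^0.31  ⇒  A^0.31 = 11/0.909 = 12.1
ln A = ln(12.1) / 0.31 = 2.4933 / 0.31 = 8.0429
A = e^8.0429 ≈ 3112 hectares

3110 hectares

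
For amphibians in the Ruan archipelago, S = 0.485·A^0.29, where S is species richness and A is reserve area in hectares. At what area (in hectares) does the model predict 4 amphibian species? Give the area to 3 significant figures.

1440 hectares

4 = 0.485 × A^0.29  ⇒  A^0.29 = 4/0.485 = 8.247
ln A = ln(8.247) / 0.29 = 2.1099 / 0.29 = 7.2755
A = e^7.2755 ≈ 1445 hectares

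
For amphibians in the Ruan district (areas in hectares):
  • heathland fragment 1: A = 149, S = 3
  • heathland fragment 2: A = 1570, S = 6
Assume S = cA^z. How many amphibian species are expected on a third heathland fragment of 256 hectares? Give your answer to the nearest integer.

4

z = ln(6/3) / ln(1570/149) = 0.6931 / 2.3549 = 0.2943
c = 3 / 149^0.2943 = 3 / 4.362 = 0.6878
S₃ = 0.6878 × 256^0.2943 = 0.6878 × 5.115 ≈ 3.518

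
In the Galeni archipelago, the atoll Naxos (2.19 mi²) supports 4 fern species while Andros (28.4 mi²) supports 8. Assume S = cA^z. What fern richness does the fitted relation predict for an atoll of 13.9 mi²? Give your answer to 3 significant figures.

z = ln(8/4) / ln(28.4/2.19) = 0.6931 / 2.5625 = 0.2705
c = 4 / 2.19^0.2705 = 4 / 1.236 = 3.236
S₃ = 3.236 × 13.9^0.2705 = 3.236 × 2.038 ≈ 6.594

6.59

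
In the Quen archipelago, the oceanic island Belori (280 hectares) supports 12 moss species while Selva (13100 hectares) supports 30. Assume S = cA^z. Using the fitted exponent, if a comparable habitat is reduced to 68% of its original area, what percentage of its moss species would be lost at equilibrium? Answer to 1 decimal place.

8.8%

z = ln(30/12) / ln(13100/280) = 0.9163 / 3.8456 = 0.2383
S_new/S_old = (A_new/A_old)^z = 0.68^0.2383 = exp(0.2383 × -0.3857) = 0.9122
Fraction lost = 1 − 0.9122 = 0.0878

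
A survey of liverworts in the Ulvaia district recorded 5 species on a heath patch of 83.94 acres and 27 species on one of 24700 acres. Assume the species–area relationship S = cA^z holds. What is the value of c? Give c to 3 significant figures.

z = ln(S₂/S₁) / ln(A₂/A₁) = ln(27/5) / ln(24700/83.94) = 1.6864 / 5.6845 = 0.2967
c = S₁ / A₁^z = 5 / 83.94^0.2967 = 5 / 3.722 = 1.343

1.34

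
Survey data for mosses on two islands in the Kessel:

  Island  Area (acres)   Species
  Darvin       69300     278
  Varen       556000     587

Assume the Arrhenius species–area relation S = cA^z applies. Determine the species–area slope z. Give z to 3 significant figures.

0.359

Taking logs: ln S = ln c + z ln A, so z = (ln S₂ − ln S₁)/(ln A₂ − ln A₁).
z = ln(587/278) / ln(556000/69300) = ln(2.112) / ln(8.023) = 0.7474 / 2.0823 = 0.3589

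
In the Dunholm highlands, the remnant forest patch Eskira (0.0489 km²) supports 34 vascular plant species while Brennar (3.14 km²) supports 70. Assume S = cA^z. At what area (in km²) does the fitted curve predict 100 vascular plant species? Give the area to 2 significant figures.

25 km²

z = ln(70/34) / ln(3.14/0.0489) = 0.7221 / 4.1622 = 0.1735
c = 34 / 0.0489^0.1735 = 34 / 0.5924 = 57.4
A = (100/57.4)^(1/0.1735) ⇒ ln A = ln(1.742)/0.1735 = 3.2000
A = e^3.2000 ≈ 24.53 km²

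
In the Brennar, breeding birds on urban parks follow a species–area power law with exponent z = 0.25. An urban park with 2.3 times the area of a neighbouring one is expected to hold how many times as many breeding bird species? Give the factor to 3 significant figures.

1.23

S₂/S₁ = (A₂/A₁)^z = 2.3^0.25
ln(S₂/S₁) = 0.25 × ln 2.3 = 0.25 × 0.8329 = 0.2082
S₂/S₁ = e^0.2082 ≈ 1.231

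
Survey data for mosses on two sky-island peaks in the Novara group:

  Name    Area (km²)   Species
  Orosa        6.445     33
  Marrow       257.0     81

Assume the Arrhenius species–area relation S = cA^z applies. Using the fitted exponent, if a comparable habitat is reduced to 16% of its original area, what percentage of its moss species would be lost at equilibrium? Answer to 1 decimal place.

36.0%

z = ln(81/33) / ln(257/6.445) = 0.8979 / 3.6858 = 0.2436
S_new/S_old = (A_new/A_old)^z = 0.16^0.2436 = exp(0.2436 × -1.8326) = 0.6399
Fraction lost = 1 − 0.6399 = 0.3601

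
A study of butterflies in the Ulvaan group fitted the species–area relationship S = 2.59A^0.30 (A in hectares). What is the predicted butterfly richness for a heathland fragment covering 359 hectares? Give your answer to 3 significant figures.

15.1

S = 2.59 × 359^0.3
ln S = ln 2.59 + 0.3 × ln 359 = 0.9517 + 0.3 × 5.8833 = 2.7167
S = e^2.7167 ≈ 15.13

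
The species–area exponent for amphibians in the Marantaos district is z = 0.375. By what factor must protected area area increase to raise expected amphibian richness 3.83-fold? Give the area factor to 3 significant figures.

(A₂/A₁)^0.375 = 3.83, so A₂/A₁ = 3.83^(1/0.375) = 3.83^2.667
ln(A₂/A₁) = ln 3.83 / 0.375 = 1.3429 / 0.375 = 3.5810
A₂/A₁ = e^3.5810 ≈ 35.91

35.9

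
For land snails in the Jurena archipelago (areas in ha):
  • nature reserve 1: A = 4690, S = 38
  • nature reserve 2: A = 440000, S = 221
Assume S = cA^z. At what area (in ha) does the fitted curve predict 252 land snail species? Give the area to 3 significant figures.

617000 ha

z = ln(221/38) / ln(440000/4690) = 1.7606 / 4.5413 = 0.3877
c = 38 / 4690^0.3877 = 38 / 26.5 = 1.434
A = (252/1.434)^(1/0.3877) ⇒ ln A = ln(175.7)/0.3877 = 13.3331
A = e^13.3331 ≈ 617310 ha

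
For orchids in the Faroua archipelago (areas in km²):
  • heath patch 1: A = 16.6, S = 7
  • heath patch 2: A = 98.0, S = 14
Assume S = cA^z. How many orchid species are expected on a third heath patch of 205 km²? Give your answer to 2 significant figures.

z = ln(14/7) / ln(98/16.6) = 0.6931 / 1.7756 = 0.3904
c = 7 / 16.6^0.3904 = 7 / 2.994 = 2.338
S₃ = 2.338 × 205^0.3904 = 2.338 × 7.989 ≈ 18.67

19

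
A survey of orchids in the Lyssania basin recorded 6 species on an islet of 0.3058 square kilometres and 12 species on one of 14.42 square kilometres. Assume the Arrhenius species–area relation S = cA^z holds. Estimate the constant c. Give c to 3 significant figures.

7.43

z = ln(S₂/S₁) / ln(A₂/A₁) = ln(12/6) / ln(14.42/0.3058) = 0.6931 / 3.8534 = 0.1799
c = S₁ / A₁^z = 6 / 0.3058^0.1799 = 6 / 0.8081 = 7.425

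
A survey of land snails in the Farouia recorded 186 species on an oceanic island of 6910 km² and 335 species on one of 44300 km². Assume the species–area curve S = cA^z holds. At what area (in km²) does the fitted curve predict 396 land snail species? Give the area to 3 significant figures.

z = ln(335/186) / ln(44300/6910) = 0.5884 / 1.8580 = 0.3167
c = 186 / 6910^0.3167 = 186 / 16.44 = 11.31
A = (396/11.31)^(1/0.3167) ⇒ ln A = ln(35)/0.3167 = 11.2270
A = e^11.2270 ≈ 75131 km²

75100 km²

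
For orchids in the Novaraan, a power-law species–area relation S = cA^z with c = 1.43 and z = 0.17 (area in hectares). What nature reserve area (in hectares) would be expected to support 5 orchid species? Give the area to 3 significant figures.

5 = 1.43 × A^0.17  ⇒  A^0.17 = 5/1.43 = 3.497
ln A = ln(3.497) / 0.17 = 1.2518 / 0.17 = 7.3633
A = e^7.3633 ≈ 1577 hectares

1580 hectares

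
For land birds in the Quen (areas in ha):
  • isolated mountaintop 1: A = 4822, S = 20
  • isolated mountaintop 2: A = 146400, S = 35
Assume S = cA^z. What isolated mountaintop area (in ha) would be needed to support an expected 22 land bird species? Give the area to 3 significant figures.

8620 ha

z = ln(35/20) / ln(146400/4822) = 0.5596 / 3.4132 = 0.1640
c = 20 / 4822^0.1640 = 20 / 4.017 = 4.979
A = (22/4.979)^(1/0.1640) ⇒ ln A = ln(4.419)/0.1640 = 9.0623
A = e^9.0623 ≈ 8624 ha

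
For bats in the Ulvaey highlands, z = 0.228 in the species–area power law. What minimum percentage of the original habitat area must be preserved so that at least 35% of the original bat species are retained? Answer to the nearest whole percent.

Need (A_new/A_old)^0.228 = 0.35, so A_new/A_old = 0.35^(1/0.228) = 0.35^4.386
ln(A_new/A_old) = ln 0.35 / 0.228 = -1.0498 / 0.228 = -4.6045
A_new/A_old = e^-4.6045 ≈ 0.01001

1%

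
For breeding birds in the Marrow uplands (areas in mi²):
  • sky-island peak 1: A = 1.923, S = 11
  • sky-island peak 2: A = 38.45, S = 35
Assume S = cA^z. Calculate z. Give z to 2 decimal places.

Taking logs: ln S = ln c + z ln A, so z = (ln S₂ − ln S₁)/(ln A₂ − ln A₁).
z = ln(35/11) / ln(38.45/1.923) = ln(3.182) / ln(19.99) = 1.1575 / 2.9955 = 0.3864

0.39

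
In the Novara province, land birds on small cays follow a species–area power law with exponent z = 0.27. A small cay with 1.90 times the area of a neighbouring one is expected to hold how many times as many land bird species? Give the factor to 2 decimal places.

S₂/S₁ = (A₂/A₁)^z = 1.9^0.27
ln(S₂/S₁) = 0.27 × ln 1.9 = 0.27 × 0.6419 = 0.1733
S₂/S₁ = e^0.1733 ≈ 1.189

1.19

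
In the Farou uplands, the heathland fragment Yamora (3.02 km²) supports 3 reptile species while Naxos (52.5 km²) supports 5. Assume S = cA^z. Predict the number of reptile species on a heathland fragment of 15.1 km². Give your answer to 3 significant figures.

z = ln(5/3) / ln(52.5/3.02) = 0.5108 / 2.8556 = 0.1789
c = 3 / 3.02^0.1789 = 3 / 1.219 = 2.462
S₃ = 2.462 × 15.1^0.1789 = 2.462 × 1.625 ≈ 4.001

4.00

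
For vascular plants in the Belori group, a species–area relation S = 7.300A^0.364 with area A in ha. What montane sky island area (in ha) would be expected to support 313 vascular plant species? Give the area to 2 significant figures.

30000 ha

313 = 7.3 × A^0.364  ⇒  A^0.364 = 313/7.3 = 42.88
ln A = ln(42.88) / 0.364 = 3.7583 / 0.364 = 10.3251
A = e^10.3251 ≈ 30488 ha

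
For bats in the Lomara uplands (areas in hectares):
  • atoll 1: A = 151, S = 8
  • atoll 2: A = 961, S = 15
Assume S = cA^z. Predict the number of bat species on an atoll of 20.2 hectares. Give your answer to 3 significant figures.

4.04

z = ln(15/8) / ln(961/151) = 0.6286 / 1.8507 = 0.3397
c = 8 / 151^0.3397 = 8 / 5.497 = 1.455
S₃ = 1.455 × 20.2^0.3397 = 1.455 × 2.776 ≈ 4.04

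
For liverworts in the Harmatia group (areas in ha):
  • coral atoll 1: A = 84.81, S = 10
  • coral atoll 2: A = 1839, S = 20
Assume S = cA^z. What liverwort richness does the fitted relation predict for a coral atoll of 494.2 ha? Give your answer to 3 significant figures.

z = ln(20/10) / ln(1839/84.81) = 0.6931 / 3.0766 = 0.2253
c = 10 / 84.81^0.2253 = 10 / 2.719 = 3.677
S₃ = 3.677 × 494.2^0.2253 = 3.677 × 4.045 ≈ 14.87

14.9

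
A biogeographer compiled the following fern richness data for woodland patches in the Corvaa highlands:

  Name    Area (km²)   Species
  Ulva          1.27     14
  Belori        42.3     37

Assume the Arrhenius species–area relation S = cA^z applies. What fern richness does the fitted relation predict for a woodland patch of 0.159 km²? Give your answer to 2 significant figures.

z = ln(37/14) / ln(42.3/1.27) = 0.9719 / 3.5058 = 0.2772
c = 14 / 1.27^0.2772 = 14 / 1.069 = 13.1
S₃ = 13.1 × 0.159^0.2772 = 13.1 × 0.6006 ≈ 7.87

7.9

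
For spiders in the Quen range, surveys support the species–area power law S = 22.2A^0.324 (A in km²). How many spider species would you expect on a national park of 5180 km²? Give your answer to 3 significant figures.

S = 22.2 × 5180^0.324
ln S = ln 22.2 + 0.324 × ln 5180 = 3.1001 + 0.324 × 8.5526 = 5.8711
S = e^5.8711 ≈ 354.6

355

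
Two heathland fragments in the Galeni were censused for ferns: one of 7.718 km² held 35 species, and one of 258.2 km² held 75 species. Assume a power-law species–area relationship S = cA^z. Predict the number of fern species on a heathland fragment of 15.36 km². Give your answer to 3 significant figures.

40.6

z = ln(75/35) / ln(258.2/7.718) = 0.7621 / 3.5102 = 0.2171
c = 35 / 7.718^0.2171 = 35 / 1.558 = 22.46
S₃ = 22.46 × 15.36^0.2171 = 22.46 × 1.81 ≈ 40.64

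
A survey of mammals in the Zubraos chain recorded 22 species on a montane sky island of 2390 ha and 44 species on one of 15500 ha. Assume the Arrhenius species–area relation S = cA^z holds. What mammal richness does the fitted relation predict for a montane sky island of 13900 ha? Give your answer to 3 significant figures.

z = ln(44/22) / ln(15500/2390) = 0.6931 / 1.8695 = 0.3708
c = 22 / 2390^0.3708 = 22 / 17.89 = 1.23
S₃ = 1.23 × 13900^0.3708 = 1.23 × 34.36 ≈ 42.26

42.3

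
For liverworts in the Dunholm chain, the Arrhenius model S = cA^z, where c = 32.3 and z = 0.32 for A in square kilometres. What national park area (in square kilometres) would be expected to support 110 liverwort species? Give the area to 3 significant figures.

110 = 32.3 × A^0.32  ⇒  A^0.32 = 110/32.3 = 3.406
ln A = ln(3.406) / 0.32 = 1.2254 / 0.32 = 3.8294
A = e^3.8294 ≈ 46.04 square kilometres

46.0 square kilometres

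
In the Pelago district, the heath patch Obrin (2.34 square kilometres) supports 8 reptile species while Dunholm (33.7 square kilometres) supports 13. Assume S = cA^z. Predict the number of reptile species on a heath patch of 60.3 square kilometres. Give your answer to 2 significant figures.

z = ln(13/8) / ln(33.7/2.34) = 0.4855 / 2.6673 = 0.1820
c = 8 / 2.34^0.1820 = 8 / 1.167 = 6.853
S₃ = 6.853 × 60.3^0.1820 = 6.853 × 2.109 ≈ 14.45

14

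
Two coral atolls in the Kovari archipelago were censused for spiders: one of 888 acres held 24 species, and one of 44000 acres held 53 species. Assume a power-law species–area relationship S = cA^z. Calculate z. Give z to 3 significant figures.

Taking logs: ln S = ln c + z ln A, so z = (ln S₂ − ln S₁)/(ln A₂ − ln A₁).
z = ln(53/24) / ln(44000/888) = ln(2.208) / ln(49.55) = 0.7922 / 3.9030 = 0.2030

0.203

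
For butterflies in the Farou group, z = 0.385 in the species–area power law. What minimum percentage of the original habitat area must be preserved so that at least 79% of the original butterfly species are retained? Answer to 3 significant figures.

Need (A_new/A_old)^0.385 = 0.79, so A_new/A_old = 0.79^(1/0.385) = 0.79^2.597
ln(A_new/A_old) = ln 0.79 / 0.385 = -0.2357 / 0.385 = -0.6123
A_new/A_old = e^-0.6123 ≈ 0.5421

54.2%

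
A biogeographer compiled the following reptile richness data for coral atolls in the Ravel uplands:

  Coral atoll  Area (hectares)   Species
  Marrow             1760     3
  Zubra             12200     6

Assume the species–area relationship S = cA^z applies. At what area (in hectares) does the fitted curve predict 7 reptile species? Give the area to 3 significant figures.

18800 hectares

z = ln(6/3) / ln(12200/1760) = 0.6931 / 1.9361 = 0.3580
c = 3 / 1760^0.3580 = 3 / 14.52 = 0.2066
A = (7/0.2066)^(1/0.3580) ⇒ ln A = ln(33.88)/0.3580 = 9.8398
A = e^9.8398 ≈ 18765 hectares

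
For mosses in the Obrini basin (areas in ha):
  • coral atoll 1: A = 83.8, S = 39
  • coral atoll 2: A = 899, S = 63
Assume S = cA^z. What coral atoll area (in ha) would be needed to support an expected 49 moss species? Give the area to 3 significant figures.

z = ln(63/39) / ln(899/83.8) = 0.4796 / 2.3729 = 0.2021
c = 39 / 83.8^0.2021 = 39 / 2.447 = 15.94
A = (49/15.94)^(1/0.2021) ⇒ ln A = ln(3.075)/0.2021 = 5.5578
A = e^5.5578 ≈ 259.3 ha

259 ha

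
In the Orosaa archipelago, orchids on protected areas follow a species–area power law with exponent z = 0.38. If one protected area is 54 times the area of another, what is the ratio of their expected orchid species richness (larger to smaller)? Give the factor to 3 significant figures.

S₂/S₁ = (A₂/A₁)^z = 54^0.38
ln(S₂/S₁) = 0.38 × ln 54 = 0.38 × 3.9890 = 1.5158
S₂/S₁ = e^1.5158 ≈ 4.553

4.55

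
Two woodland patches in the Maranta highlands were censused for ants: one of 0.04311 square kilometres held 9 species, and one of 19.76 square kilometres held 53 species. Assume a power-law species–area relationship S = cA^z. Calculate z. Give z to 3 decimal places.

Taking logs: ln S = ln c + z ln A, so z = (ln S₂ − ln S₁)/(ln A₂ − ln A₁).
z = ln(53/9) / ln(19.76/0.04311) = ln(5.889) / ln(458.4) = 1.7731 / 6.1277 = 0.2894

0.289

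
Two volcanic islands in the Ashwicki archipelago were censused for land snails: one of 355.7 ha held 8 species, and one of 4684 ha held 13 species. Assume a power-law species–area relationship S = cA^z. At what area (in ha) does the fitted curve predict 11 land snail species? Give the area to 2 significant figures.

1900 ha

z = ln(13/8) / ln(4684/355.7) = 0.4855 / 2.5778 = 0.1883
c = 8 / 355.7^0.1883 = 8 / 3.023 = 2.646
A = (11/2.646)^(1/0.1883) ⇒ ln A = ln(4.157)/0.1883 = 7.5649
A = e^7.5649 ≈ 1929 ha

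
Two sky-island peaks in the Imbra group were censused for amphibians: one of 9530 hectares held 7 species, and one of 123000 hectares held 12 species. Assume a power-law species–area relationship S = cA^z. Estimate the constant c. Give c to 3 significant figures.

1.02

z = ln(S₂/S₁) / ln(A₂/A₁) = ln(12/7) / ln(123000/9530) = 0.5390 / 2.5577 = 0.2107
c = S₁ / A₁^z = 7 / 9530^0.2107 = 7 / 6.895 = 1.015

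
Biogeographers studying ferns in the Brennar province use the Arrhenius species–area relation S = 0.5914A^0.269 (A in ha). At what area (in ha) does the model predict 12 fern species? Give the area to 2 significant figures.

72000 ha

12 = 0.5914 × A^0.269  ⇒  A^0.269 = 12/0.5914 = 20.29
ln A = ln(20.29) / 0.269 = 3.0102 / 0.269 = 11.1902
A = e^11.1902 ≈ 72419 ha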